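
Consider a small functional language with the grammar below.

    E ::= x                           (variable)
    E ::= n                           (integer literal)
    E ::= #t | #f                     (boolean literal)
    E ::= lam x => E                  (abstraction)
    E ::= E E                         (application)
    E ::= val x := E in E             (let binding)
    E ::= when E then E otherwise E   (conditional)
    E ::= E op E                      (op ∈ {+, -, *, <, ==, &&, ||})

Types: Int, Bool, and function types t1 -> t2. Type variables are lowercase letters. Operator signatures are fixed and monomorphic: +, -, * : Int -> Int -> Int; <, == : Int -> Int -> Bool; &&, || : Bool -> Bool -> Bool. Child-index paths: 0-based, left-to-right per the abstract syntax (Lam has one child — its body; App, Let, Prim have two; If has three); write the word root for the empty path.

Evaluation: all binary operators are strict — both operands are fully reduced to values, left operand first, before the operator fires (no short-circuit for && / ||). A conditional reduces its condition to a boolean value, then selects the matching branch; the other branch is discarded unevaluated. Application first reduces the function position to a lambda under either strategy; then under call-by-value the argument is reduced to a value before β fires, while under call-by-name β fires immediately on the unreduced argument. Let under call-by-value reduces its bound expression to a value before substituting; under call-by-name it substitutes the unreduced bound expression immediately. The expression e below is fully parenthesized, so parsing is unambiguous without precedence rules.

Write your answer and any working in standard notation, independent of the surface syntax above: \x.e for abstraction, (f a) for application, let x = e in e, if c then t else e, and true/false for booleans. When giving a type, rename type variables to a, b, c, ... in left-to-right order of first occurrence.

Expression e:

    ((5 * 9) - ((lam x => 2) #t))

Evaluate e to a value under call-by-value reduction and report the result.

Trace:
step 0: ((5 * 9) - ((\x.2) true))
step 1: [delta@0] (45 - ((\x.2) true))
step 2: [beta@1] (45 - 2)
step 3: [delta@root] 43

Answer: 43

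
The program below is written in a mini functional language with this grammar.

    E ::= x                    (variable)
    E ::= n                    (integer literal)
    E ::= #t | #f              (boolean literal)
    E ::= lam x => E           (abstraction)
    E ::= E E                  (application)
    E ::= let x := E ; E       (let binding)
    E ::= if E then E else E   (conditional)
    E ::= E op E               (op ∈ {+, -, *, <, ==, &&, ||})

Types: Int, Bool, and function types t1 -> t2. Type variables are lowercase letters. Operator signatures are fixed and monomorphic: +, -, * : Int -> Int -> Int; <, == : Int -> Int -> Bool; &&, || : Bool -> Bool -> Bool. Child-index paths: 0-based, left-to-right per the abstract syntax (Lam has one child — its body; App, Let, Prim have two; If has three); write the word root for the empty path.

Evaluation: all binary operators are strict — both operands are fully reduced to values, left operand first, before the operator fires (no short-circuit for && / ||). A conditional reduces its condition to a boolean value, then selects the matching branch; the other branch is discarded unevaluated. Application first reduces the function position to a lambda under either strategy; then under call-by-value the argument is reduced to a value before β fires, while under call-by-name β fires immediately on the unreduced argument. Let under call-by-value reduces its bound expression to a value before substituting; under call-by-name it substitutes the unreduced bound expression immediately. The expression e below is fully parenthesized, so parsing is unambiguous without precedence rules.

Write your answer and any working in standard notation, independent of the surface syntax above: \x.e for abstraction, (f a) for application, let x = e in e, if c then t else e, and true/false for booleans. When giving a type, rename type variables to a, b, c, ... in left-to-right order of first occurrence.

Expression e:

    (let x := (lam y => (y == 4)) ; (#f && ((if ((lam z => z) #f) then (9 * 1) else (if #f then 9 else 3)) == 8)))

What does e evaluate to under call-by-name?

Working:
step 0: (let x = (\y.(y == 4)) in (false && ((if ((\z.z) false) then (9 * 1) else (if false then 9 else 3)) == 8)))
step 1: [let@root] (false && ((if ((\z.z) false) then (9 * 1) else (if false then 9 else 3)) == 8))
step 2: [beta@1.0.0] (false && ((if false then (9 * 1) else (if false then 9 else 3)) == 8))
step 3: [if@1.0] (false && ((if false then 9 else 3) == 8))
step 4: [if@1.0] (false && (3 == 8))
step 5: [delta@1] (false && false)
step 6: [delta@root] false

Answer: false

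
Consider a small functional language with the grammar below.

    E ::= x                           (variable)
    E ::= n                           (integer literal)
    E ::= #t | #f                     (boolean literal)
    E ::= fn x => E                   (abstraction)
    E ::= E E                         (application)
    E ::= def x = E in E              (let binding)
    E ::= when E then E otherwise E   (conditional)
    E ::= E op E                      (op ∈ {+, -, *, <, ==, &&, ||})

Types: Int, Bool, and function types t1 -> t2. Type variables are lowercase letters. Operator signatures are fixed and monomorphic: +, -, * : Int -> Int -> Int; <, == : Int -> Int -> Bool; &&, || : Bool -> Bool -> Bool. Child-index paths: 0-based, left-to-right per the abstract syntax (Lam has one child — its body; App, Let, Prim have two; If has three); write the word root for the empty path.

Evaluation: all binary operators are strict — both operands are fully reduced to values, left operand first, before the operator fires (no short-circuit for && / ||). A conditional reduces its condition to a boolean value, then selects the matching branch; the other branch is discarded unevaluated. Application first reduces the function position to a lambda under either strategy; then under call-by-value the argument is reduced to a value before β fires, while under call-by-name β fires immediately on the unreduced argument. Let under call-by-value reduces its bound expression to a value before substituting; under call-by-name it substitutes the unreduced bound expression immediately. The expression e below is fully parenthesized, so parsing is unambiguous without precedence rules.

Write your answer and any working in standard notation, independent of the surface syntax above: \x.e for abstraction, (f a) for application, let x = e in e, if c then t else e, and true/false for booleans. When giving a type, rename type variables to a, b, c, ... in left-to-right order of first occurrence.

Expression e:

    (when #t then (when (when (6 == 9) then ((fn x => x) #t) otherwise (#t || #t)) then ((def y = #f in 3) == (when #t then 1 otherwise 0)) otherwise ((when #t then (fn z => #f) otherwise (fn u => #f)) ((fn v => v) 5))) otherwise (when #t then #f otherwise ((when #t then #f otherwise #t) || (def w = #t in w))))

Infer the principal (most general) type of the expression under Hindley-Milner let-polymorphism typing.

Answer: Bool

Trace:
  unify Bool ~ Bool
  unify Int ~ Int
  unify Int ~ Int
  unify Bool ~ Bool
x : a
\x._ : a -> a
  unify a -> a ~ Bool -> b
  unify a ~ Bool
  unify Bool ~ b
_ _ : Bool
  unify Bool ~ Bool
  unify Bool ~ Bool
  unify Bool ~ Bool
  unify Bool ~ Bool
let y : Bool
  unify Int ~ Int
  unify Bool ~ Bool
  unify Int ~ Int
  unify Int ~ Int
  unify Bool ~ Bool
\z._ : c -> Bool
\u._ : d -> Bool
  unify c -> Bool ~ d -> Bool
  unify c ~ d
  unify Bool ~ Bool
v : e
\v._ : e -> e
  unify e -> e ~ Int -> f
  unify e ~ Int
  unify Int ~ f
_ _ : Int
  unify d -> Bool ~ Int -> g
  unify d ~ Int
  unify Bool ~ g
_ _ : Bool
  unify Bool ~ Bool
  unify Bool ~ Bool
  unify Bool ~ Bool
  unify Bool ~ Bool
  unify Bool ~ Bool
let w : Bool
w : Bool
  unify Bool ~ Bool
  unify Bool ~ Bool
  unify Bool ~ Bool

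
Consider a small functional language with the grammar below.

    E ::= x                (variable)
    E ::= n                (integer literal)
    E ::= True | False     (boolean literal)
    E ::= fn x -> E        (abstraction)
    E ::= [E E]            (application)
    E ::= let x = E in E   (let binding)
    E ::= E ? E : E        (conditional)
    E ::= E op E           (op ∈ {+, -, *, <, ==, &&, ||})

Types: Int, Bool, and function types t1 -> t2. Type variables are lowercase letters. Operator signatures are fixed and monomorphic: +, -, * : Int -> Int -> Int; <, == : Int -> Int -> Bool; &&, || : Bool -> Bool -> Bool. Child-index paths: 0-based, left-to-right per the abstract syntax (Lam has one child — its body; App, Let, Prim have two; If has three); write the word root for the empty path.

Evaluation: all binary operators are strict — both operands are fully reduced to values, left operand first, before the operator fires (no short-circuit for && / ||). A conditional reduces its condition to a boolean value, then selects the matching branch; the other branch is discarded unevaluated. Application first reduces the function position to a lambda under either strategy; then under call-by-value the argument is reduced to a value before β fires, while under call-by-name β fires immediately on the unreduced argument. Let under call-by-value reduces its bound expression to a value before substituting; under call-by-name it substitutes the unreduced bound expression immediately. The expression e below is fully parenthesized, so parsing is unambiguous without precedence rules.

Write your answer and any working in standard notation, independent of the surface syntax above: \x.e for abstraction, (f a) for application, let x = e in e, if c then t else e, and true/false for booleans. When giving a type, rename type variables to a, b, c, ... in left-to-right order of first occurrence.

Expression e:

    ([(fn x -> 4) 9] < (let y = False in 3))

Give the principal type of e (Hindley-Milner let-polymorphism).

Trace:
\x._ : a -> Int
  unify a -> Int ~ Int -> b
  unify a ~ Int
  unify Int ~ b
_ _ : Int
  unify Int ~ Int
let y : Bool
  unify Int ~ Int

Answer: Bool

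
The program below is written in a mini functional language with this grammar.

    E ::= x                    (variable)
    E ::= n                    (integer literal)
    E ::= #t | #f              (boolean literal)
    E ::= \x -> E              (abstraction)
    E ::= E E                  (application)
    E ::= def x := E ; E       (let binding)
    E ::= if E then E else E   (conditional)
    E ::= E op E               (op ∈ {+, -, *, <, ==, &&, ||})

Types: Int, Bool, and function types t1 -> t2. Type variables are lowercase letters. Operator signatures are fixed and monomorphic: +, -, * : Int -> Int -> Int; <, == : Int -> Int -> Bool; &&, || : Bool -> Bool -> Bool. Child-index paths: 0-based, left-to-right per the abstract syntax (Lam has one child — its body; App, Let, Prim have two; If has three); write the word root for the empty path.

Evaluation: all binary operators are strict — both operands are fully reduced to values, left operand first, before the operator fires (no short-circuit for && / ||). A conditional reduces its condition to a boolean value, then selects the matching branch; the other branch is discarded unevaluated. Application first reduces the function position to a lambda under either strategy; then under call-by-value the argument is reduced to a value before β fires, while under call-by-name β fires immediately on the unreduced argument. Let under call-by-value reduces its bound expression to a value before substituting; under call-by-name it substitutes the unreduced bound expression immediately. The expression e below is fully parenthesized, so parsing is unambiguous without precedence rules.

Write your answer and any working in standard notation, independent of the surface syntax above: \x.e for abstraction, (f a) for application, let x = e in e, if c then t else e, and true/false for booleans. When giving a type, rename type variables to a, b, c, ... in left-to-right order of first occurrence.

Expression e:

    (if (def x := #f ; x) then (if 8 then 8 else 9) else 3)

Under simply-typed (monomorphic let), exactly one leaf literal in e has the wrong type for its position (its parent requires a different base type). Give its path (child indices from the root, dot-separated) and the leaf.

Answer: 1.0 : 8

Trace:
let x : Bool
x : Bool
  unify Bool ~ Bool
  unify Int ~ Bool
  FAIL: mismatch Int ~ Bool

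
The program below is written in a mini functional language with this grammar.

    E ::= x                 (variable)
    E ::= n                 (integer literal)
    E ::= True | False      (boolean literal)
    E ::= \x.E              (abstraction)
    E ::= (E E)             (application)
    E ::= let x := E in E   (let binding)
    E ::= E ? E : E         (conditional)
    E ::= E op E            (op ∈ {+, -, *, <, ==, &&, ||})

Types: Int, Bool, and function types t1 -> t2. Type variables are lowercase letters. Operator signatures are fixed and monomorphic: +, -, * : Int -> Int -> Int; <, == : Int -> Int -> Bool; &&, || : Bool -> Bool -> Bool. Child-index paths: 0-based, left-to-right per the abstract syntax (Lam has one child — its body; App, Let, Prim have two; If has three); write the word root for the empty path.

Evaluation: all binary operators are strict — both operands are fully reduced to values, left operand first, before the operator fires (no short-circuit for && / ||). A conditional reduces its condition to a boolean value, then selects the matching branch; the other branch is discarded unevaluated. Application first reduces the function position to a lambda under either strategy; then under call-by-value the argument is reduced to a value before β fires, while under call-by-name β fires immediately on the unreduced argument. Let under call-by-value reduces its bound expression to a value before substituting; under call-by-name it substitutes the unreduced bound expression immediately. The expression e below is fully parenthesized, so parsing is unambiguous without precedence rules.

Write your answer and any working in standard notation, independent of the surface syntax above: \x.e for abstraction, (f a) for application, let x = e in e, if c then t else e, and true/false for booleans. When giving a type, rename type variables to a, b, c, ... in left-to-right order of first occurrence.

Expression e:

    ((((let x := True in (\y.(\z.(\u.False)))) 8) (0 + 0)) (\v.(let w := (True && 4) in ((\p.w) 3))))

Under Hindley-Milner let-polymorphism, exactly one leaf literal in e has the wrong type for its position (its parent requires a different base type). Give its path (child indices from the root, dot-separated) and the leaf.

Answer: 1.0.0.1 : 4

Working:
let x : Bool
\u._ : c -> Bool
\z._ : b -> c -> Bool
\y._ : a -> b -> c -> Bool
  unify a -> b -> c -> Bool ~ Int -> d
  unify a ~ Int
  unify b -> c -> Bool ~ d
_ _ : b -> c -> Bool
  unify Int ~ Int
  unify Int ~ Int
  unify b -> c -> Bool ~ Int -> e
  unify b ~ Int
  unify c -> Bool ~ e
_ _ : c -> Bool
  unify Bool ~ Bool
  unify Int ~ Bool
  FAIL: mismatch Int ~ Bool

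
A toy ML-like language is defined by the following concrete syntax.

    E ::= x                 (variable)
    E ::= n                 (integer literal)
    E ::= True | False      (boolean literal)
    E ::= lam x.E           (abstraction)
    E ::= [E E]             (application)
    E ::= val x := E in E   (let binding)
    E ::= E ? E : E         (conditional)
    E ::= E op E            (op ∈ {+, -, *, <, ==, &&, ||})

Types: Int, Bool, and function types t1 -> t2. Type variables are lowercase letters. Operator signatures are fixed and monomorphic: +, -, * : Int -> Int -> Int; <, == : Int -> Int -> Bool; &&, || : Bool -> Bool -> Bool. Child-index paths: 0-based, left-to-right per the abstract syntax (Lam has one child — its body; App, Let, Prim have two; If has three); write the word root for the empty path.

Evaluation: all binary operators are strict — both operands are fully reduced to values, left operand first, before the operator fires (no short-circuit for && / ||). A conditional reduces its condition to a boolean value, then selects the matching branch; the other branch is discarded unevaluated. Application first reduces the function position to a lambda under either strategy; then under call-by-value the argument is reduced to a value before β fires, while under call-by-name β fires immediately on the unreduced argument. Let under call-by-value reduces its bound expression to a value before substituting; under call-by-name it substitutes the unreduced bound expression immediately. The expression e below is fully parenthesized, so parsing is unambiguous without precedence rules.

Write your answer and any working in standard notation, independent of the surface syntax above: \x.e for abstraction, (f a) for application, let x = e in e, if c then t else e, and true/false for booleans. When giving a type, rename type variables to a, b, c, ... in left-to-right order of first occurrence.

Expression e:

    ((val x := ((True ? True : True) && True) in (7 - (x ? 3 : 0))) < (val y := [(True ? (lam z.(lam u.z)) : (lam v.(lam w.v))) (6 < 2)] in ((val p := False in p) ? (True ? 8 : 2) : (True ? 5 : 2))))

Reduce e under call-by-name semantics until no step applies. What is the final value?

Answer: true

Derivation:
step 0: ((let x = ((if true then true else true) && true) in (7 - (if x then 3 else 0))) < (let y = ((if true then (\z.(\u.z)) else (\v.(\w.v))) (6 < 2)) in (if (let p = false in p) then (if true then 8 else 2) else (if true then 5 else 2))))
step 1: [let@0] ((7 - (if ((if true then true else true) && true) then 3 else 0)) < (let y = ((if true then (\z.(\u.z)) else (\v.(\w.v))) (6 < 2)) in (if (let p = false in p) then (if true then 8 else 2) else (if true then 5 else 2))))
step 2: [if@0.1.0.0] ((7 - (if (true && true) then 3 else 0)) < (let y = ((if true then (\z.(\u.z)) else (\v.(\w.v))) (6 < 2)) in (if (let p = false in p) then (if true then 8 else 2) else (if true then 5 else 2))))
step 3: [delta@0.1.0] ((7 - (if true then 3 else 0)) < (let y = ((if true then (\z.(\u.z)) else (\v.(\w.v))) (6 < 2)) in (if (let p = false in p) then (if true then 8 else 2) else (if true then 5 else 2))))
step 4: [if@0.1] ((7 - 3) < (let y = ((if true then (\z.(\u.z)) else (\v.(\w.v))) (6 < 2)) in (if (let p = false in p) then (if true then 8 else 2) else (if true then 5 else 2))))
step 5: [delta@0] (4 < (let y = ((if true then (\z.(\u.z)) else (\v.(\w.v))) (6 < 2)) in (if (let p = false in p) then (if true then 8 else 2) else (if true then 5 else 2))))
step 6: [let@1] (4 < (if (let p = false in p) then (if true then 8 else 2) else (if true then 5 else 2)))
step 7: [let@1.0] (4 < (if false then (if true then 8 else 2) else (if true then 5 else 2)))
step 8: [if@1] (4 < (if true then 5 else 2))
step 9: [if@1] (4 < 5)
step 10: [delta@root] true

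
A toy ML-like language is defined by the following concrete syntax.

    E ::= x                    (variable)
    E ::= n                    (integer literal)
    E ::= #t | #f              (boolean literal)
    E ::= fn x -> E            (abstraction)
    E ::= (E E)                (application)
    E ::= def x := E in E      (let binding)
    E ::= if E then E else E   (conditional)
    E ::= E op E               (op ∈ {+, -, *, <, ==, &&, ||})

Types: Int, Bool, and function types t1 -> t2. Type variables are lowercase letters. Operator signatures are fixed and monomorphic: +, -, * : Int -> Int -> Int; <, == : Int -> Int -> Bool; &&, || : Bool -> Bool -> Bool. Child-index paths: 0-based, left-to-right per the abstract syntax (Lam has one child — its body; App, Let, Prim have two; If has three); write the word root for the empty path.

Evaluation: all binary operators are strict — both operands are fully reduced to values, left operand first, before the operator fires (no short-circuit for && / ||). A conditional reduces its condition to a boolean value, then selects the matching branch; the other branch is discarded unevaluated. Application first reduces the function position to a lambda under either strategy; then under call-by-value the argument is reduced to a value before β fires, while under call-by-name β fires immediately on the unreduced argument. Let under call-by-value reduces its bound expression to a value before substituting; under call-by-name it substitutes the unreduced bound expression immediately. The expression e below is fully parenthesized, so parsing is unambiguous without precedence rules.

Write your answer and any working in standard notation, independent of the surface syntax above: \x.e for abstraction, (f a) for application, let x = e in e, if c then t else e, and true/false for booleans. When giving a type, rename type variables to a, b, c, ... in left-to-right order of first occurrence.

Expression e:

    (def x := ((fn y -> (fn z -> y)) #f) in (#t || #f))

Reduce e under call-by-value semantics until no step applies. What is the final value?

Derivation:
step 0: (let x = ((\y.(\z.y)) false) in (true || false))
step 1: [beta@0] (let x = (\z.false) in (true || false))
step 2: [let@root] (true || false)
step 3: [delta@root] true

Answer: true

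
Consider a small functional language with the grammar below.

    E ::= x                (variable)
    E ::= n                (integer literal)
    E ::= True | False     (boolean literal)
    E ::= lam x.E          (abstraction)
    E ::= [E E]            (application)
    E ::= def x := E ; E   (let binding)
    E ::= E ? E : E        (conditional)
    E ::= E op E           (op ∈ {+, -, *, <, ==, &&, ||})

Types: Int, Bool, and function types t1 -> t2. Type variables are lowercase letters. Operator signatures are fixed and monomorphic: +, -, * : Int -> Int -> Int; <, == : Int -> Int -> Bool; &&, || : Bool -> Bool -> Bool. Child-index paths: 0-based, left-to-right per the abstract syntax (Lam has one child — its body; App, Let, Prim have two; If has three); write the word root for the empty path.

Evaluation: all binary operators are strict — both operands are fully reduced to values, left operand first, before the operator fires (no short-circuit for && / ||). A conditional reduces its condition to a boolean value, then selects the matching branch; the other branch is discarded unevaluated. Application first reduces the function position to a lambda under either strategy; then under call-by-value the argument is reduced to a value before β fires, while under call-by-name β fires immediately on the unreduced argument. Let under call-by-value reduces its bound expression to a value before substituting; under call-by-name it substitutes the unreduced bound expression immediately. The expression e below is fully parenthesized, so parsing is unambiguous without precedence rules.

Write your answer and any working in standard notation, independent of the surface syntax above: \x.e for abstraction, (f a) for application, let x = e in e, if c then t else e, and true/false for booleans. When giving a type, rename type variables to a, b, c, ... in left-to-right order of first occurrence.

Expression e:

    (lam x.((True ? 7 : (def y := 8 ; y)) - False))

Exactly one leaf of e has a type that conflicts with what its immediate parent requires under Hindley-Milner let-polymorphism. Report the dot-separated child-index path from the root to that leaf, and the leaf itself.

Answer: 0.1 : false

Working:
  unify Bool ~ Bool
let y : Int
y : Int
  unify Int ~ Int
  unify Int ~ Int
  unify Bool ~ Int
  FAIL: mismatch Bool ~ Int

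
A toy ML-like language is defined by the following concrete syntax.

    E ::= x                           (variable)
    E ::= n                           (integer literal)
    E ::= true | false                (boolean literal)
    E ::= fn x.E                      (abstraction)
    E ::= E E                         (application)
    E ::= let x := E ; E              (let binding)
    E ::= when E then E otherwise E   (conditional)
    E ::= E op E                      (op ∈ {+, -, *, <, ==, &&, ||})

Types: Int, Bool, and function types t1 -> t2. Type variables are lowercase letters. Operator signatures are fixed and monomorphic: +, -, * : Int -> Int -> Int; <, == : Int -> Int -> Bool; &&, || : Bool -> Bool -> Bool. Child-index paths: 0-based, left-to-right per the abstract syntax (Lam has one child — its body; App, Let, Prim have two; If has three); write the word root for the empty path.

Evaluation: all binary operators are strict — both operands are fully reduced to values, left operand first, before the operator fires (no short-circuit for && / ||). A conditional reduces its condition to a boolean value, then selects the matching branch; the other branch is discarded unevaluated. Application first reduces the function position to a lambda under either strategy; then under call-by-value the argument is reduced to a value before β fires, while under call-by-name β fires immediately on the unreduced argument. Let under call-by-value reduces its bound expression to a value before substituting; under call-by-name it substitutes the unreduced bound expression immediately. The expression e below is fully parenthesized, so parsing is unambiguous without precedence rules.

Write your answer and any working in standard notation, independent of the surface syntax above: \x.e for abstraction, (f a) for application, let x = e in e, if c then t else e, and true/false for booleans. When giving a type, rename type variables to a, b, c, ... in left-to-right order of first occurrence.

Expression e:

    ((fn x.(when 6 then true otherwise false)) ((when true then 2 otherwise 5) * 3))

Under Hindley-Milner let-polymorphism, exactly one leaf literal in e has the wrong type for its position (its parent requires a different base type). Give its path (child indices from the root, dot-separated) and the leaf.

Derivation:
  unify Int ~ Bool
  FAIL: mismatch Int ~ Bool

Answer: 0.0.0 : 6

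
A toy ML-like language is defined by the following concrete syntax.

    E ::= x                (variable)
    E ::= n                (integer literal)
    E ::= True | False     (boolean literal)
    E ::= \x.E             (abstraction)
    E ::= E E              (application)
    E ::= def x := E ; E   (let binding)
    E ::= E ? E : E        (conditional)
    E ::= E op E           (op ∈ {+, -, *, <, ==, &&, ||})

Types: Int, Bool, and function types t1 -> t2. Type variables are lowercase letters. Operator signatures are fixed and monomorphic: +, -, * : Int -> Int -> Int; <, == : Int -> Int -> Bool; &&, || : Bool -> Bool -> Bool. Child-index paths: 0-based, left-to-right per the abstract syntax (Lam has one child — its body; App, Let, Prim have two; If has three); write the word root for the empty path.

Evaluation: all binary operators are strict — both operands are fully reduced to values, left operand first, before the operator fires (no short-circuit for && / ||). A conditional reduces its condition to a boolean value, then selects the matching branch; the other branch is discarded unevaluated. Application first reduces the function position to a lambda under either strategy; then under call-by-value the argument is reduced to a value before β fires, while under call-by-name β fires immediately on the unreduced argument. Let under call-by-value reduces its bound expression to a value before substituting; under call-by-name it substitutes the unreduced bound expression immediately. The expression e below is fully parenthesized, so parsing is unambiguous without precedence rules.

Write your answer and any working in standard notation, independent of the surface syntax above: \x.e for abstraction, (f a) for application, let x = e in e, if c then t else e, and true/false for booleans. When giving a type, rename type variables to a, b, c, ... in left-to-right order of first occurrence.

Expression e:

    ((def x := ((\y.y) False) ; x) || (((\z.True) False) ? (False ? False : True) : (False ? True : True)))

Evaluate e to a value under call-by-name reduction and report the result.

Working:
step 0: ((let x = ((\y.y) false) in x) || (if ((\z.true) false) then (if false then false else true) else (if false then true else true)))
step 1: [let@0] (((\y.y) false) || (if ((\z.true) false) then (if false then false else true) else (if false then true else true)))
step 2: [beta@0] (false || (if ((\z.true) false) then (if false then false else true) else (if false then true else true)))
step 3: [beta@1.0] (false || (if true then (if false then false else true) else (if false then true else true)))
step 4: [if@1] (false || (if false then false else true))
step 5: [if@1] (false || true)
step 6: [delta@root] true

Answer: true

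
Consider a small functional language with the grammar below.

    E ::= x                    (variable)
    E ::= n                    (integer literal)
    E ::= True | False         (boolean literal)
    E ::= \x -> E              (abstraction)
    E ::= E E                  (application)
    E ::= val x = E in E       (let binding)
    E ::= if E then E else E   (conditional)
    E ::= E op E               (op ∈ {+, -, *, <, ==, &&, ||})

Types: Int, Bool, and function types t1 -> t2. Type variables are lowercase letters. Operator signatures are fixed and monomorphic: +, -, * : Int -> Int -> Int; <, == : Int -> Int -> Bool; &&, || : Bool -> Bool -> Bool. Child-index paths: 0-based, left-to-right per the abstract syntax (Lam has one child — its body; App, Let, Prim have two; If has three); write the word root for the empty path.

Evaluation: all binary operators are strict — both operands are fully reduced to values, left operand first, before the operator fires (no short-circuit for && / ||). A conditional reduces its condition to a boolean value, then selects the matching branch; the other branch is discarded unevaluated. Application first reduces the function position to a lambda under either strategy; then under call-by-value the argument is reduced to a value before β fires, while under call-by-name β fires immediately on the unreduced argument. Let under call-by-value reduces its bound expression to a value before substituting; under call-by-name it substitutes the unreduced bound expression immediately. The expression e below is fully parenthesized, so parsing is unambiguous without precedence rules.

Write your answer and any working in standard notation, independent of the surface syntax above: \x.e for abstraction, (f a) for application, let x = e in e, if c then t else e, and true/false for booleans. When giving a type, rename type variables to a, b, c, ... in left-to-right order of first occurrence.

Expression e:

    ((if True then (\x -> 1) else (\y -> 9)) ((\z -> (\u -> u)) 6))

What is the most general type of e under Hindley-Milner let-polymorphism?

Answer: Int

Working:
  unify Bool ~ Bool
\x._ : a -> Int
\y._ : b -> Int
  unify a -> Int ~ b -> Int
  unify a ~ b
  unify Int ~ Int
u : d
\u._ : d -> d
\z._ : c -> d -> d
  unify c -> d -> d ~ Int -> e
  unify c ~ Int
  unify d -> d ~ e
_ _ : d -> d
  unify b -> Int ~ (d -> d) -> f
  unify b ~ d -> d
  unify Int ~ f
_ _ : Int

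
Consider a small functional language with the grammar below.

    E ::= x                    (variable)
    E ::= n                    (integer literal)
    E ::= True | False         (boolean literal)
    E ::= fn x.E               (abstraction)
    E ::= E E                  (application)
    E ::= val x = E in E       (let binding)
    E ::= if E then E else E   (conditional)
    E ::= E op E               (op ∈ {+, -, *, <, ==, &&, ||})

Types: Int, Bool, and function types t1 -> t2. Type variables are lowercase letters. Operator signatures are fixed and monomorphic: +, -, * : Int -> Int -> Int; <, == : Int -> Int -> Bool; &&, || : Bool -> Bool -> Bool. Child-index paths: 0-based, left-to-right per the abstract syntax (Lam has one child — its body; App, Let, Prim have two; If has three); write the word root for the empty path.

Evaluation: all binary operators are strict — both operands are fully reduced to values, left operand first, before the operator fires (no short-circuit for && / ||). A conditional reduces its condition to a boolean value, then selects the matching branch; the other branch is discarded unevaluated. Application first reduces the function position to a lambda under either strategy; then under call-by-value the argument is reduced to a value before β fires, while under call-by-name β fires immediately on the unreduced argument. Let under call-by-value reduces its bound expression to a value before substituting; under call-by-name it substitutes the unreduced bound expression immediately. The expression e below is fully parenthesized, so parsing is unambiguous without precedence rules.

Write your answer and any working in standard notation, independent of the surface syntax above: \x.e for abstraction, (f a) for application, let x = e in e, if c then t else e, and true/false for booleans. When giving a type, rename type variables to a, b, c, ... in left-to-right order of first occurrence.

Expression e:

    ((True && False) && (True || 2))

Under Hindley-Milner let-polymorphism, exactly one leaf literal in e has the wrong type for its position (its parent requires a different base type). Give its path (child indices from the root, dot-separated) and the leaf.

Derivation:
  unify Bool ~ Bool
  unify Bool ~ Bool
  unify Bool ~ Bool
  unify Bool ~ Bool
  unify Int ~ Bool
  FAIL: mismatch Int ~ Bool

Answer: 1.1 : 2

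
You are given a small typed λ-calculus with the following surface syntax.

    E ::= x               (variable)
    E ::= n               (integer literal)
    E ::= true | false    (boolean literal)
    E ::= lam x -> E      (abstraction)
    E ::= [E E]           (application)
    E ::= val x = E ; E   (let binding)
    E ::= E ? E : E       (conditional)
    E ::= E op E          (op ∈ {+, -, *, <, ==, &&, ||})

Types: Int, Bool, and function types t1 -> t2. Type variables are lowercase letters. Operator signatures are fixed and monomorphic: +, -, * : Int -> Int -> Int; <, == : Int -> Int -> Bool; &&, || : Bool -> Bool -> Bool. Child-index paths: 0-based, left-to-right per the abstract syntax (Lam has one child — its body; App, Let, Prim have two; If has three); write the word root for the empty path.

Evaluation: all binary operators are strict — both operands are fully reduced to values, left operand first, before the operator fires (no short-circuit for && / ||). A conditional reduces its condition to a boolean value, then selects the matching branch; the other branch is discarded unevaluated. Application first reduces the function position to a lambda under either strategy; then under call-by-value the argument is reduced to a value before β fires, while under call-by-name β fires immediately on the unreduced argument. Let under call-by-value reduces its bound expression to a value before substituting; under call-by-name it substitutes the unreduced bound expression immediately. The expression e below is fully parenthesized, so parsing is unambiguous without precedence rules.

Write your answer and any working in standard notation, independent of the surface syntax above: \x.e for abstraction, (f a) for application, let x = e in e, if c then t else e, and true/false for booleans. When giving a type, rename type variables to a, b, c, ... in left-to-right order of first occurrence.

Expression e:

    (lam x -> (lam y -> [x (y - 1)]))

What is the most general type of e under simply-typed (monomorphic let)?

Answer: (Int -> a) -> Int -> a

Trace:
x : a
y : b
  unify b ~ Int
  unify Int ~ Int
  unify a ~ Int -> c
_ _ : c
\y._ : Int -> c
\x._ : (Int -> c) -> Int -> c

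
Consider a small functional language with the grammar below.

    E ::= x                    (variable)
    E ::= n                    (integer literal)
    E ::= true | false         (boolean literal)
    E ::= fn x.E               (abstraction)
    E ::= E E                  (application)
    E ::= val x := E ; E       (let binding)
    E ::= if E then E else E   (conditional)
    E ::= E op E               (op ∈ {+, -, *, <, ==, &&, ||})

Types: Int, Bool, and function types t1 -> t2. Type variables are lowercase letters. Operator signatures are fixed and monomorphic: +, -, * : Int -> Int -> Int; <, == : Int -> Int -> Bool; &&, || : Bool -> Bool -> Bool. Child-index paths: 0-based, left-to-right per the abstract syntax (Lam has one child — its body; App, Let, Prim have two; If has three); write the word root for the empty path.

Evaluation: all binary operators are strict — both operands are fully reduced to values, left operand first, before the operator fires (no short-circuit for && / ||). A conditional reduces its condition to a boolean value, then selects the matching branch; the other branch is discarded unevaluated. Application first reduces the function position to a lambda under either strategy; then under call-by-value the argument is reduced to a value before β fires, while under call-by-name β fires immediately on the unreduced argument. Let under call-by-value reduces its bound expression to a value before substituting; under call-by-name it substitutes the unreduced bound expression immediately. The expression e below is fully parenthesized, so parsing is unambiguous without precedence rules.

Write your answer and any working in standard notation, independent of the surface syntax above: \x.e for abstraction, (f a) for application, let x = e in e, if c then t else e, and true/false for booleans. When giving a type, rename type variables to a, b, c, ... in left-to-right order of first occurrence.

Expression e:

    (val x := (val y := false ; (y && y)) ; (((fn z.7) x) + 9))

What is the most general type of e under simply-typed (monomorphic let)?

Answer: Int

Working:
let y : Bool
y : Bool
  unify Bool ~ Bool
y : Bool
  unify Bool ~ Bool
let x : Bool
\z._ : a -> Int
x : Bool
  unify a -> Int ~ Bool -> b
  unify a ~ Bool
  unify Int ~ b
_ _ : Int
  unify Int ~ Int
  unify Int ~ Int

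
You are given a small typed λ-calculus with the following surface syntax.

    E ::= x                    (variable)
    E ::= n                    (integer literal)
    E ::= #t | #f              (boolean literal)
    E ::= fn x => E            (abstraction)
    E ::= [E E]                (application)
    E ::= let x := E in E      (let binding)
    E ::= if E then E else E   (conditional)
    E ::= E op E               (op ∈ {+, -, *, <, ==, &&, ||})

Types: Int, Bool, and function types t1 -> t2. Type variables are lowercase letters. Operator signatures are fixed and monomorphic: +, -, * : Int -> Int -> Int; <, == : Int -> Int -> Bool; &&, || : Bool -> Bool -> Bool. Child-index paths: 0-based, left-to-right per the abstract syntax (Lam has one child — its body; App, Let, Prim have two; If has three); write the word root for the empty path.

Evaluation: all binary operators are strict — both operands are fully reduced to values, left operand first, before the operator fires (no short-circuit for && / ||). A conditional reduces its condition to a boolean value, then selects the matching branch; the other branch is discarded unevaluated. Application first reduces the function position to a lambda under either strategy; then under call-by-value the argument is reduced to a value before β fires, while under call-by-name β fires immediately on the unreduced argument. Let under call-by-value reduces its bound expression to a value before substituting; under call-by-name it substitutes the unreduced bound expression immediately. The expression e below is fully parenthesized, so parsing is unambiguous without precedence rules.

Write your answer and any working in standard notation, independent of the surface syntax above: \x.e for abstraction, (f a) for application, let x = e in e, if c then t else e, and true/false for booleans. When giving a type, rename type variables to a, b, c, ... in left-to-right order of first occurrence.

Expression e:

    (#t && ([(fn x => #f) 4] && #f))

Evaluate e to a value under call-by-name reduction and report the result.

Derivation:
step 0: (true && (((\x.false) 4) && false))
step 1: [beta@1.0] (true && (false && false))
step 2: [delta@1] (true && false)
step 3: [delta@root] false

Answer: false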